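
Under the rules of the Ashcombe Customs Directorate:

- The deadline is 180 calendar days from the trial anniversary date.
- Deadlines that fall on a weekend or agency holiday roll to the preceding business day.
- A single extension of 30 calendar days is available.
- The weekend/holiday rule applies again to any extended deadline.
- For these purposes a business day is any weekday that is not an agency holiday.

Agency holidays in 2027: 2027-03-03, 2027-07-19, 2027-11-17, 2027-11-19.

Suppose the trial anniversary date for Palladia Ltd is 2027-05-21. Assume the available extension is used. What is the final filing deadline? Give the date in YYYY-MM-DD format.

Adding 180 calendar days to 2027-05-21 gives 2027-11-17.
Because 2027-11-17 is a listed holiday, the deadline becomes 2027-11-16 (Tuesday).
The 30-calendar-day extension moves the deadline from 2027-11-16 to 2027-12-16.
Since 2027-12-16 is a Thursday and not a holiday, the date is unchanged.
Final deadline: 2027-12-16.

2027-12-16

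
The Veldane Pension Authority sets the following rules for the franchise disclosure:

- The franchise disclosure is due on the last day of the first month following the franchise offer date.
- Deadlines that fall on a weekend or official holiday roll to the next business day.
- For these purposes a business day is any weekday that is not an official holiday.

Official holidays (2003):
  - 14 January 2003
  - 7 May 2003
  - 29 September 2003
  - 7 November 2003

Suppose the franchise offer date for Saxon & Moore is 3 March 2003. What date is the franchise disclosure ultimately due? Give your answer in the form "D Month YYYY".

The first month after 3 March 2003 is April 2003, whose last day is 30 April 2003.
30 April 2003 is a Wednesday and not a listed holiday, so it stands.
Final deadline: 30 April 2003.

30 April 2003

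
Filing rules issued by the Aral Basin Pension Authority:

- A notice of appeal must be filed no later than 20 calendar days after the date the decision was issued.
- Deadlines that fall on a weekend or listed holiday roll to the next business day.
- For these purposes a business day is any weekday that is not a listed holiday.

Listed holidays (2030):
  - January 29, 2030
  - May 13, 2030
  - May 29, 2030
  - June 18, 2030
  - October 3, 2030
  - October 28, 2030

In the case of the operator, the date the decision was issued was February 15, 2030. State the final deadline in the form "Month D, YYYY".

From February 15, 2030, 20 calendar days later is March 7, 2030.
March 7, 2030 (Thursday) is already a business day.
The final due date is March 7, 2030.

March 7, 2030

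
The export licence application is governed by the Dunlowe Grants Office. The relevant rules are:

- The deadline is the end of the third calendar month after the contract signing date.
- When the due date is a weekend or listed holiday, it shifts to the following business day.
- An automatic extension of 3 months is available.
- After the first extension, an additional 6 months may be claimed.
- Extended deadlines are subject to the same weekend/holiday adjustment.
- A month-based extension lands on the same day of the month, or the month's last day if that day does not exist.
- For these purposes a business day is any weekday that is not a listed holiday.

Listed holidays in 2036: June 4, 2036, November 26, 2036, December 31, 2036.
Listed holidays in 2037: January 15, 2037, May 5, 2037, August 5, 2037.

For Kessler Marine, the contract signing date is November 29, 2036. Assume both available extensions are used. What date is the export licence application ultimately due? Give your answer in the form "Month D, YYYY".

The third month after November 29, 2036 is February 2037, whose last day is February 28, 2037.
February 28, 2037 is a Saturday, so it moves to the next business day, March 2, 2037 (Monday).
The 3 months extension carries March 2, 2037 to June 2, 2037.
June 2, 2037 is a Tuesday and not a listed holiday, so it stands.
The 6 months extension carries June 2, 2037 to December 2, 2037.
December 2, 2037 falls on a Wednesday, which is a business day, so no adjustment is needed.
The final due date is December 2, 2037.

December 2, 2037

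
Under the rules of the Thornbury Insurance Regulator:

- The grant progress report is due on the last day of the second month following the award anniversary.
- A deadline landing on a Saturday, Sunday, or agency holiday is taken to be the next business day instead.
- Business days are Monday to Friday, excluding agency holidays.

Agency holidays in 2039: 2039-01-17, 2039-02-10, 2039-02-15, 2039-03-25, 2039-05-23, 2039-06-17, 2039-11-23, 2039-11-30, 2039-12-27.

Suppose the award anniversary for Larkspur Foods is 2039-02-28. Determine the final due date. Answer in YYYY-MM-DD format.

The second month after 2039-02-28 is April 2039, whose last day is 2039-04-30.
2039-04-30 is a Saturday, so it moves to the next business day, 2039-05-02 (Monday).
Deadline: 2039-05-02.

2039-05-02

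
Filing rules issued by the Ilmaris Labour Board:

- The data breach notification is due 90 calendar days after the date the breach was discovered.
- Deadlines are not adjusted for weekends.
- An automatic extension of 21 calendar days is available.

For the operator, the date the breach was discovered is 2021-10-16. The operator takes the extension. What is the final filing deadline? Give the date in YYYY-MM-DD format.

2022-02-04

Adding 90 calendar days to 2021-10-16 gives 2022-01-14.
No adjustment is made for weekends or holidays, so 2022-01-14 stands.
The 21-calendar-day extension moves the deadline from 2022-01-14 to 2022-02-04.
2022-02-04 is a Friday; no weekend or holiday adjustment applies.
Final deadline: 2022-02-04.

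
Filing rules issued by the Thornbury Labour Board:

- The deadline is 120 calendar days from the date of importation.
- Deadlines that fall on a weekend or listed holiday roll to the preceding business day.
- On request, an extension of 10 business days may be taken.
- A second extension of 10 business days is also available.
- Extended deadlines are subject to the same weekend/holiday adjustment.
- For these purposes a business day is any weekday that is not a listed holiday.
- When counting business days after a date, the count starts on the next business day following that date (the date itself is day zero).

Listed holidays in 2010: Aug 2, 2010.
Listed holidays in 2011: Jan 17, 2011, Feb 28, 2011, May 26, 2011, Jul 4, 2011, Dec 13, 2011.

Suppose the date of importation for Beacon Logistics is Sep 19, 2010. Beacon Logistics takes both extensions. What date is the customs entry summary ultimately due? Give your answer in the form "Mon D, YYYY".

Feb 14, 2011

From Sep 19, 2010, 120 calendar days later is Jan 17, 2011.
Jan 17, 2011 is a listed holiday, so it moves to the preceding business day, Jan 14, 2011 (Friday).
The 10-business-day extension runs from Jan 14, 2011 to Jan 31, 2011.
Jan 31, 2011 (Monday) is already a business day.
The 10-business-day extension runs from Jan 31, 2011 to Feb 14, 2011.
Feb 14, 2011 (Monday) is already a business day.
Final deadline: Feb 14, 2011.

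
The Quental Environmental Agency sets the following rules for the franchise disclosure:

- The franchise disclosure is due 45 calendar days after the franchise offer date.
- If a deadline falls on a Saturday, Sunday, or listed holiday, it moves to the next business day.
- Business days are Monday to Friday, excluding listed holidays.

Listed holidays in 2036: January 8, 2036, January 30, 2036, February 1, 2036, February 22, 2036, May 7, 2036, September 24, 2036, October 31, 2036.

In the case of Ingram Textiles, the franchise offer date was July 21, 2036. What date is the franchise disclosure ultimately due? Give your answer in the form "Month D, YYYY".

September 4, 2036

Trigger date July 21, 2036 + 45 calendar days = September 4, 2036.
September 4, 2036 falls on a Thursday, which is a business day, so no adjustment is needed.
Deadline: September 4, 2036.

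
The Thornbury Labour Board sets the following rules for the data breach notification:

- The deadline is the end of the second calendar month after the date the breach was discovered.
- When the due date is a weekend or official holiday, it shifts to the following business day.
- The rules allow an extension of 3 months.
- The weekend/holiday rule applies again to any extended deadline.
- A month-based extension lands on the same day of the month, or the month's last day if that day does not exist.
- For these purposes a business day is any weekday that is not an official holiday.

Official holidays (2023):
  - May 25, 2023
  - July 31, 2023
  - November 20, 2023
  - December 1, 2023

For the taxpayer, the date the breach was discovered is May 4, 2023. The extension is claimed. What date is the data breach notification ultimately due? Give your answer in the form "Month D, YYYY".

November 1, 2023

2 months after May 4, 2023 is July 2023; that month ends on July 31, 2023.
July 31, 2023 is a listed holiday, so it moves to the next business day, August 1, 2023 (Tuesday).
Add 3 months to August 1, 2023: November 1, 2023.
November 1, 2023 is a Wednesday and not a listed holiday, so it stands.
So the filing is due November 1, 2023.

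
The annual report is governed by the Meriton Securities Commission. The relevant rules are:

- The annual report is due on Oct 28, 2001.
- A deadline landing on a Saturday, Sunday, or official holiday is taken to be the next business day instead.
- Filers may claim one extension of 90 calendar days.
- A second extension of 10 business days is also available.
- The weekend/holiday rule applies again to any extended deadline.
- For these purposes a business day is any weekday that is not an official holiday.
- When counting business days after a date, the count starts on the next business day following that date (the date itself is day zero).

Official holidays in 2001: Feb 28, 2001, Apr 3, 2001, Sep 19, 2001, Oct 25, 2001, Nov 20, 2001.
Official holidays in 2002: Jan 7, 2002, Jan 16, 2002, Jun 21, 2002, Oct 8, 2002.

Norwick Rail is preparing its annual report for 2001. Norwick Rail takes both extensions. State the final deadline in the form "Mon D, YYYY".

The stated deadline is Oct 28, 2001.
Oct 28, 2001 falls on a Sunday. Rolling to the next business day gives Oct 29, 2001, a Monday.
Add the 90 calendar-day extension to Oct 29, 2001: Jan 27, 2002.
Jan 27, 2002 falls on a Sunday. Rolling to the next business day gives Jan 28, 2002, a Monday.
The 10-business-day extension runs from Jan 28, 2002 to Feb 11, 2002.
Feb 11, 2002 (Monday) is already a business day.
The final due date is Feb 11, 2002.

Feb 11, 2002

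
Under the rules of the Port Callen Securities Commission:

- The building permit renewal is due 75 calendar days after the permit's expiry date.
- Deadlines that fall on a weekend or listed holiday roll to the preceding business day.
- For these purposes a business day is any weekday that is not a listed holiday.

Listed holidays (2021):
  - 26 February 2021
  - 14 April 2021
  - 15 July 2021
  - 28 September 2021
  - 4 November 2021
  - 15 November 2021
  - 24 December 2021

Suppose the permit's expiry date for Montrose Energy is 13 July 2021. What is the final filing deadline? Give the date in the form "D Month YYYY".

24 September 2021

From 13 July 2021, 75 calendar days later is 26 September 2021.
26 September 2021 is a Sunday; the preceding business day is 24 September 2021 (Friday).
Deadline: 24 September 2021.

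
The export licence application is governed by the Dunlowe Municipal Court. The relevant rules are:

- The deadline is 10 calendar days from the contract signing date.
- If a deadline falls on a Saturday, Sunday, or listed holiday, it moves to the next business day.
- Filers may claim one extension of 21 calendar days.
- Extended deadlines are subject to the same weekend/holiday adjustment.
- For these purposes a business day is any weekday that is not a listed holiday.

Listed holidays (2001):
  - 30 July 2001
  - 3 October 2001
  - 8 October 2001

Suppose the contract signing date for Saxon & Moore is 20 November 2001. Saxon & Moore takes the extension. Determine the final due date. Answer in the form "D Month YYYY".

Trigger date 20 November 2001 + 10 calendar days = 30 November 2001.
30 November 2001 (Friday) is already a business day.
Add the 21 calendar-day extension to 30 November 2001: 21 December 2001.
21 December 2001 is a Friday and not a listed holiday, so it stands.
Deadline: 21 December 2001.

21 December 2001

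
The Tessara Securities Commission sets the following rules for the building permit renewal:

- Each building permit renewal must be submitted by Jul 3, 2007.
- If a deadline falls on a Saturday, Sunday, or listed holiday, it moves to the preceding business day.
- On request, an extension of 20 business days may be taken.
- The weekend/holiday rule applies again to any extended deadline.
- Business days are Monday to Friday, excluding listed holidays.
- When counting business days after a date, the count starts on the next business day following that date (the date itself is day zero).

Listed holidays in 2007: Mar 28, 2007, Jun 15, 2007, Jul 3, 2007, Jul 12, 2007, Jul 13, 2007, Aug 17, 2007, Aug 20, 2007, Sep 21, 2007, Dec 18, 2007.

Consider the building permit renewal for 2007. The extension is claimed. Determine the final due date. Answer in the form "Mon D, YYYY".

Aug 2, 2007

Start from the fixed due date, Jul 3, 2007.
Jul 3, 2007 is a listed holiday; the preceding business day is Jul 2, 2007 (Monday).
Counting 20 further business days from Jul 2, 2007 reaches Aug 2, 2007.
Aug 2, 2007 is a Thursday and not a listed holiday, so it stands.
The final due date is Aug 2, 2007.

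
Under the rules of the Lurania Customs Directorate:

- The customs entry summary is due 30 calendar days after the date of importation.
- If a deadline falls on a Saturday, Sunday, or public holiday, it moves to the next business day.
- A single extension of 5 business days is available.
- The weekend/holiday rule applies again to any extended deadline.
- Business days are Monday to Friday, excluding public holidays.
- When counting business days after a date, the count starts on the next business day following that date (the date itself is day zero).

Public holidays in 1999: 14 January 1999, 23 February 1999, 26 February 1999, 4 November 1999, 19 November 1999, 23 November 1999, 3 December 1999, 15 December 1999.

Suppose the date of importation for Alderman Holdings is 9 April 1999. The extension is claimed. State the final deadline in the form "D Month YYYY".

17 May 1999

Trigger date 9 April 1999 + 30 calendar days = 9 May 1999.
9 May 1999 falls on a Sunday. Rolling to the next business day gives 10 May 1999, a Monday.
Counting 5 further business days from 10 May 1999 reaches 17 May 1999.
Since 17 May 1999 is a Monday and not a holiday, the date is unchanged.
The final due date is 17 May 1999.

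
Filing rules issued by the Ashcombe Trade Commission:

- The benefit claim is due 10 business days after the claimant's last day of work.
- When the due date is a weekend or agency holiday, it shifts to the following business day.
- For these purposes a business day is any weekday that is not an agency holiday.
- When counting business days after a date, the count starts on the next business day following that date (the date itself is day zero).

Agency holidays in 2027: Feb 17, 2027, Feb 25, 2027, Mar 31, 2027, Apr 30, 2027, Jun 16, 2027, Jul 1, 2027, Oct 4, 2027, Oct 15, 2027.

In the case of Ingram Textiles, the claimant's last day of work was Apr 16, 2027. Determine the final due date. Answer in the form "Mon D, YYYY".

Starting the day after Apr 16, 2027 and counting 10 business days lands on May 3, 2027.
May 3, 2027 is a Monday and not a listed holiday, so it stands.
The final due date is May 3, 2027.

May 3, 2027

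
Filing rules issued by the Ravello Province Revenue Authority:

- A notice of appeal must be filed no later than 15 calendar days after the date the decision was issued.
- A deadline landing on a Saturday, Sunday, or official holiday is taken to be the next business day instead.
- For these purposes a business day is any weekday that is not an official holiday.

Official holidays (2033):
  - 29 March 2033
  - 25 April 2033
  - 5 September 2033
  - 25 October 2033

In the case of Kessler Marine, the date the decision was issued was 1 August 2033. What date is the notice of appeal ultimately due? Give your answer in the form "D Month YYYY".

16 August 2033

From 1 August 2033, 15 calendar days later is 16 August 2033.
16 August 2033 falls on a Tuesday, which is a business day, so no adjustment is needed.
Deadline: 16 August 2033.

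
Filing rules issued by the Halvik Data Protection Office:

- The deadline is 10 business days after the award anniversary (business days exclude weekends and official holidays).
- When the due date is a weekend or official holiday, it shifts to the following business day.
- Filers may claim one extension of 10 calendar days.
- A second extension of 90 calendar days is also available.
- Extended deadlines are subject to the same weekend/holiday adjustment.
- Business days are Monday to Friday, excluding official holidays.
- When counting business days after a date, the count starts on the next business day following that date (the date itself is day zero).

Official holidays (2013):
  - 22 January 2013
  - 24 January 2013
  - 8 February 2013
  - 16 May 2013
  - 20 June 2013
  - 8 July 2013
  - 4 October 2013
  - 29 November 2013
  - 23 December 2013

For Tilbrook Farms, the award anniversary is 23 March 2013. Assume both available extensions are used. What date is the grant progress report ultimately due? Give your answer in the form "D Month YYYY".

Starting the day after 23 March 2013 and counting 10 business days lands on 5 April 2013.
5 April 2013 (Friday) is already a business day.
The 10-calendar-day extension moves the deadline from 5 April 2013 to 15 April 2013.
15 April 2013 is a Monday and not a listed holiday, so it stands.
With the 90-day extension, 15 April 2013 becomes 14 July 2013.
14 July 2013 is a Sunday; the next business day is 15 July 2013 (Monday).
Deadline: 15 July 2013.

15 July 2013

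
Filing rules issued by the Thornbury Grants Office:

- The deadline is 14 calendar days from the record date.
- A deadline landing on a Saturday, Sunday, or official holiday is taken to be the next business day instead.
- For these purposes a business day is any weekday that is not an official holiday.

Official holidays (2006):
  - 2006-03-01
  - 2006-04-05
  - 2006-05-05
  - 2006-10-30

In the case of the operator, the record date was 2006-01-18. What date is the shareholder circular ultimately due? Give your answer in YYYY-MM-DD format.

Adding 14 calendar days to 2006-01-18 gives 2006-02-01.
2006-02-01 (Wednesday) is already a business day.
Deadline: 2006-02-01.

2006-02-01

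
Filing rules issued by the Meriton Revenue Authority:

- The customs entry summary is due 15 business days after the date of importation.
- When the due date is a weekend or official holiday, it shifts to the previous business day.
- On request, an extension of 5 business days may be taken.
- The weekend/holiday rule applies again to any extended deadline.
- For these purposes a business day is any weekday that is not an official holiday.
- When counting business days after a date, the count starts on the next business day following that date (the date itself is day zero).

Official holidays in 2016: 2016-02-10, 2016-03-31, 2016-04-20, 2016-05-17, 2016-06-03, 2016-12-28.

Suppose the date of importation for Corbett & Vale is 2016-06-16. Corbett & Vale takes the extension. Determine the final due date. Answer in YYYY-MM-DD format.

Counting 15 business days after 2016-06-16 (skipping weekends and listed holidays) reaches 2016-07-07.
2016-07-07 falls on a Thursday, which is a business day, so no adjustment is needed.
The 5-business-day extension runs from 2016-07-07 to 2016-07-14.
2016-07-14 (Thursday) is already a business day.
So the filing is due 2016-07-14.

2016-07-14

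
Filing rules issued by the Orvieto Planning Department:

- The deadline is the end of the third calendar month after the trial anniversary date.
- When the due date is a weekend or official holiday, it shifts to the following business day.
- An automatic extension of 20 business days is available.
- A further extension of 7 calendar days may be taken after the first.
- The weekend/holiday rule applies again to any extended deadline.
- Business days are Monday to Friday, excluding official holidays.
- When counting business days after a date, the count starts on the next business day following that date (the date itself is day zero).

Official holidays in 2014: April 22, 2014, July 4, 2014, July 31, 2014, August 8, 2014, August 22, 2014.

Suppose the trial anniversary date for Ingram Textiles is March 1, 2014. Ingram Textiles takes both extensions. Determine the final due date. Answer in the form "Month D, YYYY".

August 5, 2014

The third month after March 1, 2014 is June 2014, whose last day is June 30, 2014.
Since June 30, 2014 is a Monday and not a holiday, the date is unchanged.
Applying the 20-business-day extension: 20 business days after June 30, 2014 is July 29, 2014.
July 29, 2014 (Tuesday) is already a business day.
Applying the 7-calendar-day extension: July 29, 2014 + 7 days = August 5, 2014.
Since August 5, 2014 is a Tuesday and not a holiday, the date is unchanged.
So the filing is due August 5, 2014.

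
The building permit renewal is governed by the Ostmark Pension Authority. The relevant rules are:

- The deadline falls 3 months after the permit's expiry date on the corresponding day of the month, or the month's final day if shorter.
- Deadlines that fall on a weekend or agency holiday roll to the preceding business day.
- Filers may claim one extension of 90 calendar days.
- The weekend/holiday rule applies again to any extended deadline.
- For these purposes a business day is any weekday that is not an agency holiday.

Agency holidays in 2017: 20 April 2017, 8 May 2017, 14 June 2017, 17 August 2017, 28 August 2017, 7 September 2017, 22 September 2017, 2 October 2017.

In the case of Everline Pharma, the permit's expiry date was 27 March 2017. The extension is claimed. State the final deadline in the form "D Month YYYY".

3 months after 27 March 2017, on the same day of the month, is 27 June 2017.
27 June 2017 (Tuesday) is already a business day.
With the 90-day extension, 27 June 2017 becomes 25 September 2017.
25 September 2017 (Monday) is already a business day.
The final due date is 25 September 2017.

25 September 2017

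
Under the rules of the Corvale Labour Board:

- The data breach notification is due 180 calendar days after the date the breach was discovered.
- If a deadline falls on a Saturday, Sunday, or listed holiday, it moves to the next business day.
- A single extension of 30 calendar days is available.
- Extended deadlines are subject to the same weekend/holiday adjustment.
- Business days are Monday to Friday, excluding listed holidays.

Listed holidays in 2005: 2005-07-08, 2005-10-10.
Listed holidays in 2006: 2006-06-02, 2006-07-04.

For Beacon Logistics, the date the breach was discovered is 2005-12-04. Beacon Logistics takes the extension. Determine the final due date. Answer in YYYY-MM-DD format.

2006-07-05

180 calendar days after 2005-12-04 is 2006-06-02.
2006-06-02 falls on a listed holiday. Rolling to the next business day gives 2006-06-05, a Monday.
The 30-calendar-day extension moves the deadline from 2006-06-05 to 2006-07-05.
2006-07-05 is a Wednesday and not a listed holiday, so it stands.
The final due date is 2006-07-05.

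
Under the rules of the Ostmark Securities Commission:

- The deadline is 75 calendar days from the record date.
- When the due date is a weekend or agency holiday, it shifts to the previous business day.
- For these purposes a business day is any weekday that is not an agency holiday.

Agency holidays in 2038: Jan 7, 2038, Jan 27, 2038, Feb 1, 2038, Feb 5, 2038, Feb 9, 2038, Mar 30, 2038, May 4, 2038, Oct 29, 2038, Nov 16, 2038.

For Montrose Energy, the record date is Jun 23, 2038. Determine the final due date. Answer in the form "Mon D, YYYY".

Adding 75 calendar days to Jun 23, 2038 gives Sep 6, 2038.
Sep 6, 2038 (Monday) is already a business day.
So the filing is due Sep 6, 2038.

Sep 6, 2038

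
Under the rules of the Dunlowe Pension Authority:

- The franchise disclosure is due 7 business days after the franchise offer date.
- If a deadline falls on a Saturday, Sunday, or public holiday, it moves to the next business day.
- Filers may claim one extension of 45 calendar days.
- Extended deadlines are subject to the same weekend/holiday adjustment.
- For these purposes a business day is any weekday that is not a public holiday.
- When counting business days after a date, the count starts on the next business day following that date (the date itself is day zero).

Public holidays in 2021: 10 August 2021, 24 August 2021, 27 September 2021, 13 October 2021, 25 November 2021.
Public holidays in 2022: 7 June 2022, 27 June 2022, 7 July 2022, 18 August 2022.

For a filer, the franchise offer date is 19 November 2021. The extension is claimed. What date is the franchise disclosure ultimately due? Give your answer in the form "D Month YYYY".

Starting the day after 19 November 2021 and counting 7 business days lands on 1 December 2021.
1 December 2021 is a Wednesday and not a listed holiday, so it stands.
Add the 45 calendar-day extension to 1 December 2021: 15 January 2022.
15 January 2022 falls on a Saturday. Rolling to the next business day gives 17 January 2022, a Monday.
Deadline: 17 January 2022.

17 January 2022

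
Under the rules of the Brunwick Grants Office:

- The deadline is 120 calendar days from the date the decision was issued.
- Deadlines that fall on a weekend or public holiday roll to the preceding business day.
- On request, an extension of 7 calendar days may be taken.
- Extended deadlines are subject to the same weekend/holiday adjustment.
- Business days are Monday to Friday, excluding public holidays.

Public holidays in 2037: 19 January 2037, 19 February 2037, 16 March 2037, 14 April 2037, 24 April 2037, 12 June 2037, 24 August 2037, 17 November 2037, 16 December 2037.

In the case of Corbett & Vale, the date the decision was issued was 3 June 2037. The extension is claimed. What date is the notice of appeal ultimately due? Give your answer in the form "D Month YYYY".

8 October 2037

From 3 June 2037, 120 calendar days later is 1 October 2037.
Since 1 October 2037 is a Thursday and not a holiday, the date is unchanged.
Applying the 7-calendar-day extension: 1 October 2037 + 7 days = 8 October 2037.
8 October 2037 is a Thursday and not a listed holiday, so it stands.
So the filing is due 8 October 2037.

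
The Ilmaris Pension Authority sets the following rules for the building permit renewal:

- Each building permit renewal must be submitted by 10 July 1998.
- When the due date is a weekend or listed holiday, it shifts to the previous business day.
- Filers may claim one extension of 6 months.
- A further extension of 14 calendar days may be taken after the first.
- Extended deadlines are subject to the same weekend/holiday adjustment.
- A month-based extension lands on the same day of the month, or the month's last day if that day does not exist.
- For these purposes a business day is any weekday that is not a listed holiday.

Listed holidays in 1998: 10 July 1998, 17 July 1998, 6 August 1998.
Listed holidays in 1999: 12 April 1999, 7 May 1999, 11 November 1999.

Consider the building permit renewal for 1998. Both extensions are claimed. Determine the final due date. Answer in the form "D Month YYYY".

The statutory due date is 10 July 1998.
10 July 1998 is a listed holiday, so it moves to the preceding business day, 9 July 1998 (Thursday).
Add 6 months to 9 July 1998: 9 January 1999.
9 January 1999 falls on a Saturday. Rolling to the preceding business day gives 8 January 1999, a Friday.
Add the 14 calendar-day extension to 8 January 1999: 22 January 1999.
22 January 1999 (Friday) is already a business day.
So the filing is due 22 January 1999.

22 January 1999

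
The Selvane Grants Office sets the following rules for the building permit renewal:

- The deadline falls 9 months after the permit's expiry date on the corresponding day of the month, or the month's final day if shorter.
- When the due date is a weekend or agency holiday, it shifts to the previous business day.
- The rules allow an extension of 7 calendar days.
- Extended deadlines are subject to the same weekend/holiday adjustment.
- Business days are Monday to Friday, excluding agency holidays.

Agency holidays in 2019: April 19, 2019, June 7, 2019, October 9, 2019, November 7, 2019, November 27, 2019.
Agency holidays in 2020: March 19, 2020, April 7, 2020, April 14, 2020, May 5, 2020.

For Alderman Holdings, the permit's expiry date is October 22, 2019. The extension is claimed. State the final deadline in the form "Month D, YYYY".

July 29, 2020

9 months from October 22, 2019 is July 22, 2020.
July 22, 2020 (Wednesday) is already a business day.
Add the 7 calendar-day extension to July 22, 2020: July 29, 2020.
July 29, 2020 (Wednesday) is already a business day.
The final due date is July 29, 2020.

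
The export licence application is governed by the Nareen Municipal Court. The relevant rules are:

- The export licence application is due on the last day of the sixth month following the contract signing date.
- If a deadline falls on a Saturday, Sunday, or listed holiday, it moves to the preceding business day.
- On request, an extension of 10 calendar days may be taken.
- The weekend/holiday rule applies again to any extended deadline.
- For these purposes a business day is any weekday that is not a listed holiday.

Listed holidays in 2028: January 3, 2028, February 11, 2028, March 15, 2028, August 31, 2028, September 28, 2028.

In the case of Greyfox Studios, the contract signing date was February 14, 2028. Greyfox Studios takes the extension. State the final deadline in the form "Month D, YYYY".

6 months after February 14, 2028 falls in August 2028; the last day of that month is August 31, 2028.
August 31, 2028 is a listed holiday, so it moves to the preceding business day, August 30, 2028 (Wednesday).
The 10-calendar-day extension moves the deadline from August 30, 2028 to September 9, 2028.
September 9, 2028 falls on a Saturday. Rolling to the preceding business day gives September 8, 2028, a Friday.
So the filing is due September 8, 2028.

September 8, 2028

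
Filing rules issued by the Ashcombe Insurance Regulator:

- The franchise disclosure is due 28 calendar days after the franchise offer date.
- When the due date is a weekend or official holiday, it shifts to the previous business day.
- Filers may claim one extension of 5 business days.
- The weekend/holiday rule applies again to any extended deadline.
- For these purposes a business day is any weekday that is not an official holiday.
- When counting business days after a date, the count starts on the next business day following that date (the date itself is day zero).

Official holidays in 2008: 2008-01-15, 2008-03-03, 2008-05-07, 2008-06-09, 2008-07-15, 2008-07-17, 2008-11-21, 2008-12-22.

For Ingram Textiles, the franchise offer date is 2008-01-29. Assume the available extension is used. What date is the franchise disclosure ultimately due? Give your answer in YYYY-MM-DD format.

From 2008-01-29, 28 calendar days later is 2008-02-26.
2008-02-26 falls on a Tuesday, which is a business day, so no adjustment is needed.
The 5-business-day extension runs from 2008-02-26 to 2008-03-05.
2008-03-05 is a Wednesday and not a listed holiday, so it stands.
Final deadline: 2008-03-05.

2008-03-05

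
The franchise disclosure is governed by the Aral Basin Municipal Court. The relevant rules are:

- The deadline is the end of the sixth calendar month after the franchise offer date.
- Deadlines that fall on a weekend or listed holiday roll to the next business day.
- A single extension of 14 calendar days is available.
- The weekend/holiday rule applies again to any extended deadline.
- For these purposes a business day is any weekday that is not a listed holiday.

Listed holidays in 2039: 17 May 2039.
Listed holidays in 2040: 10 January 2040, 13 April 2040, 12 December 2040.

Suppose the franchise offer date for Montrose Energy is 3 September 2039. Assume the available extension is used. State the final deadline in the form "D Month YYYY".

The sixth month after 3 September 2039 is March 2040, whose last day is 31 March 2040.
31 March 2040 falls on a Saturday. Rolling to the next business day gives 2 April 2040, a Monday.
The 14-calendar-day extension moves the deadline from 2 April 2040 to 16 April 2040.
16 April 2040 is a Monday and not a listed holiday, so it stands.
The final due date is 16 April 2040.

16 April 2040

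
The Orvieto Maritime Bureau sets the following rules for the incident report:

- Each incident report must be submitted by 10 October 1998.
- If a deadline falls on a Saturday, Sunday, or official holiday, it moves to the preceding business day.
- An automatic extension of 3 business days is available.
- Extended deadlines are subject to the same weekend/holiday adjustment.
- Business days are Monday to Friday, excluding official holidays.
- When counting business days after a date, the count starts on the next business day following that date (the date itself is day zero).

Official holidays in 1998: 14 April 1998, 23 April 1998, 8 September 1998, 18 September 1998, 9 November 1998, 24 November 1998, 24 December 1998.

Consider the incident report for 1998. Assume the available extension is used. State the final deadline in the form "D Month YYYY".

14 October 1998

The statutory due date is 10 October 1998.
10 October 1998 falls on a Saturday. Rolling to the preceding business day gives 9 October 1998, a Friday.
Applying the 3-business-day extension: 3 business days after 9 October 1998 is 14 October 1998.
Since 14 October 1998 is a Wednesday and not a holiday, the date is unchanged.
So the filing is due 14 October 1998.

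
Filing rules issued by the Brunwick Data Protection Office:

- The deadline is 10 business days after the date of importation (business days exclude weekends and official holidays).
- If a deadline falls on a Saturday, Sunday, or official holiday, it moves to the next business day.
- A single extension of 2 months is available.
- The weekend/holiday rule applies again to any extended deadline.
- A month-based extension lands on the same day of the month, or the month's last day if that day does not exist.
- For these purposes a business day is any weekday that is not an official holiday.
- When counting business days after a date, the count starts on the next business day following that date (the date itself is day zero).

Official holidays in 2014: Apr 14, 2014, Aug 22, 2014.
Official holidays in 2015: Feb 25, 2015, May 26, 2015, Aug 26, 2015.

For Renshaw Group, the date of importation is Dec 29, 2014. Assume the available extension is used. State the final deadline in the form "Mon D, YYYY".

Mar 12, 2015

Starting the day after Dec 29, 2014 and counting 10 business days lands on Jan 12, 2015.
Jan 12, 2015 (Monday) is already a business day.
Add 2 months to Jan 12, 2015: Mar 12, 2015.
Since Mar 12, 2015 is a Thursday and not a holiday, the date is unchanged.
So the filing is due Mar 12, 2015.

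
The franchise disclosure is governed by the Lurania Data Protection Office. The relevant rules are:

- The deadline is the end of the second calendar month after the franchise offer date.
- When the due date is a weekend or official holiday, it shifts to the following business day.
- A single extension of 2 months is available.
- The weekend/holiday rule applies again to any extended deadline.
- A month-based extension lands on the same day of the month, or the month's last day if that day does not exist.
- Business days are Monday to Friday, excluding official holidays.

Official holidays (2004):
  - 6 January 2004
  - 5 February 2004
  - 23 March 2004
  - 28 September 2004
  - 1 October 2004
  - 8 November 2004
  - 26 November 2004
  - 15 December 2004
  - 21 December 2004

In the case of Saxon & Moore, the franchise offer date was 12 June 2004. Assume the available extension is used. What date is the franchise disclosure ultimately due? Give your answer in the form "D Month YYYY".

2 months after 12 June 2004 is August 2004; that month ends on 31 August 2004.
31 August 2004 falls on a Tuesday, which is a business day, so no adjustment is needed.
Add 2 months to 31 August 2004: 31 October 2004.
31 October 2004 falls on a Sunday. Rolling to the next business day gives 1 November 2004, a Monday.
Deadline: 1 November 2004.

1 November 2004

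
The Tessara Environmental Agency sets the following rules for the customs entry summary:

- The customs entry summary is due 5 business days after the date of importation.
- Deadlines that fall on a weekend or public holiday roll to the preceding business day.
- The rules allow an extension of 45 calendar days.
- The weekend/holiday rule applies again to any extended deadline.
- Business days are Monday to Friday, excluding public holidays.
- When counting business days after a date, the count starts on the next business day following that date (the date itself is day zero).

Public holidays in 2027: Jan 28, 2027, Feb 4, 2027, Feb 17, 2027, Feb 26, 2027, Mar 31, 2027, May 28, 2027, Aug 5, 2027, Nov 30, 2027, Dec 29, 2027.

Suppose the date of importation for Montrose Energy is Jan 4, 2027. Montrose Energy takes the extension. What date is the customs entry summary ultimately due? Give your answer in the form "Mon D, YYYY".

Feb 25, 2027

Starting the day after Jan 4, 2027 and counting 5 business days lands on Jan 11, 2027.
Jan 11, 2027 falls on a Monday, which is a business day, so no adjustment is needed.
Applying the 45-calendar-day extension: Jan 11, 2027 + 45 days = Feb 25, 2027.
Feb 25, 2027 falls on a Thursday, which is a business day, so no adjustment is needed.
Final deadline: Feb 25, 2027.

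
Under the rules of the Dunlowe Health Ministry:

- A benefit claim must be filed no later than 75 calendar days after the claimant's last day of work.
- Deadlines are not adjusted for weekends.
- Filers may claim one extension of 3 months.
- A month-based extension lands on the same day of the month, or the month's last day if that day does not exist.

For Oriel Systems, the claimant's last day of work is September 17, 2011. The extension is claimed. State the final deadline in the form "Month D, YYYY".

March 1, 2012

Adding 75 calendar days to September 17, 2011 gives December 1, 2011.
December 1, 2011 falls on a Thursday. The rules make no weekend/holiday allowance, so it remains December 1, 2011.
Add 3 months to December 1, 2011: March 1, 2012.
March 1, 2012 falls on a Thursday. The rules make no weekend/holiday allowance, so it remains March 1, 2012.
Final deadline: March 1, 2012.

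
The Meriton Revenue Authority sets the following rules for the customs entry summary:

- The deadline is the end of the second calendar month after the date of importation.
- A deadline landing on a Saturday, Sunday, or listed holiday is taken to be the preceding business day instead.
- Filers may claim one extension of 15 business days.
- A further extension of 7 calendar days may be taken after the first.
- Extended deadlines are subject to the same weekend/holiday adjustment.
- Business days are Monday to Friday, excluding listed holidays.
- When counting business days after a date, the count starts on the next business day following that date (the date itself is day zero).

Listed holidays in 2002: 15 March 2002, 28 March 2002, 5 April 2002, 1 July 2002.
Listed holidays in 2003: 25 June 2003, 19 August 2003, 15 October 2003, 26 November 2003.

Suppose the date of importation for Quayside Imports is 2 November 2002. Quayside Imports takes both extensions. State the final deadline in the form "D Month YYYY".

28 February 2003

2 months after 2 November 2002 is January 2003; that month ends on 31 January 2003.
31 January 2003 falls on a Friday, which is a business day, so no adjustment is needed.
Counting 15 further business days from 31 January 2003 reaches 21 February 2003.
21 February 2003 falls on a Friday, which is a business day, so no adjustment is needed.
Add the 7 calendar-day extension to 21 February 2003: 28 February 2003.
28 February 2003 falls on a Friday, which is a business day, so no adjustment is needed.
Deadline: 28 February 2003.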